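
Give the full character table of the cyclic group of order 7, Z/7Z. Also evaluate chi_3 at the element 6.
Character table of Z/7Z (irreps indexed chi_0,...,chi_6 with chi_k(m) = zeta_7^(k*m), zeta_7 = exp(2*pi*i/7)):
  irrep \ class  {0} (size 1)  {1} (size 1)    {2} (size 1)    {3} (size 1)    {4} (size 1)    {5} (size 1)    {6} (size 1)  
  chi_0          1             1               1               1               1               1               1             
  chi_1          1             exp(2*I*pi/7)   exp(4*I*pi/7)   exp(6*I*pi/7)   exp(-6*I*pi/7)  exp(-4*I*pi/7)  exp(-2*I*pi/7)
  chi_2          1             exp(4*I*pi/7)   exp(-6*I*pi/7)  exp(-2*I*pi/7)  exp(2*I*pi/7)   exp(6*I*pi/7)   exp(-4*I*pi/7)
  chi_3          1             exp(6*I*pi/7)   exp(-2*I*pi/7)  exp(4*I*pi/7)   exp(-4*I*pi/7)  exp(2*I*pi/7)   exp(-6*I*pi/7)
  chi_4          1             exp(-6*I*pi/7)  exp(2*I*pi/7)   exp(-4*I*pi/7)  exp(4*I*pi/7)   exp(-2*I*pi/7)  exp(6*I*pi/7) 
  chi_5          1             exp(-4*I*pi/7)  exp(6*I*pi/7)   exp(2*I*pi/7)   exp(-2*I*pi/7)  exp(-6*I*pi/7)  exp(4*I*pi/7) 
  chi_6          1             exp(-2*I*pi/7)  exp(-4*I*pi/7)  exp(-6*I*pi/7)  exp(6*I*pi/7)   exp(4*I*pi/7)   exp(2*I*pi/7) 

Spot check: chi_3(6) = zeta_7^(3*6) = zeta_7^18 = exp(-6*I*pi/7).

Solution. Z/7Z is abelian, so all 7 irreducible complex representations are 1-dimensional. They are given by chi_k(m) = zeta_7^(k*m) for k = 0,...,6. Row orthogonality: sum_m chi_k(m) conj(chi_l(m)) = 7 * [k = l].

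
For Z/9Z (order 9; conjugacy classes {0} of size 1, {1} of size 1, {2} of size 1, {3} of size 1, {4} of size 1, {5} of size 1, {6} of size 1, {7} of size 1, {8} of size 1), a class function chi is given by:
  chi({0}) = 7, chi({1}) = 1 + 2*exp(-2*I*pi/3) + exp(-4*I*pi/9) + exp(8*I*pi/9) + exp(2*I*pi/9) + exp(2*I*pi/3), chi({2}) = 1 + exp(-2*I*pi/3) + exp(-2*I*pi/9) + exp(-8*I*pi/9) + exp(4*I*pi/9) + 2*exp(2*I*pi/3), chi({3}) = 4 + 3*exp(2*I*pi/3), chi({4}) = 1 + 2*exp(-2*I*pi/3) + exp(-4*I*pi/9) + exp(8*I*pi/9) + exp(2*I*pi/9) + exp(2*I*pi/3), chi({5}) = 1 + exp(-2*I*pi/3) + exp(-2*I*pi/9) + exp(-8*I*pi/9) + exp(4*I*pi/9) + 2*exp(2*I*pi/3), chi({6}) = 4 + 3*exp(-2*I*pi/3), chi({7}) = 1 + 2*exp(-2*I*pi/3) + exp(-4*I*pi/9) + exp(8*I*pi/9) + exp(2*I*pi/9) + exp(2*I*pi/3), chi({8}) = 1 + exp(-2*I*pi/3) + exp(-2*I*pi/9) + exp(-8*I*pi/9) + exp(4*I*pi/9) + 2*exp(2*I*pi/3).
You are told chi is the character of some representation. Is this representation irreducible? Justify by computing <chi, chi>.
Not irreducible (reducible): <chi, chi> = 9 > 1.

Solution. <chi, chi> = (1/|G|) sum_C |C| * |chi(C)|^2 = (1/9)[1*|7|^2 + 1*|1 + 2*exp(-2*I*pi/3) + exp(-4*I*pi/9) + exp(8*I*pi/9) + exp(2*I*pi/9) + exp(2*I*pi/3)|^2 + 1*|1 + exp(-2*I*pi/3) + exp(-2*I*pi/9) + exp(-8*I*pi/9) + exp(4*I*pi/9) + 2*exp(2*I*pi/3)|^2 + 1*|4 + 3*exp(2*I*pi/3)|^2 + 1*|1 + 2*exp(-2*I*pi/3) + exp(-4*I*pi/9) + exp(8*I*pi/9) + exp(2*I*pi/9) + exp(2*I*pi/3)|^2 + 1*|1 + exp(-2*I*pi/3) + exp(-2*I*pi/9) + exp(-8*I*pi/9) + exp(4*I*pi/9) + 2*exp(2*I*pi/3)|^2 + 1*|4 + 3*exp(-2*I*pi/3)|^2 + 1*|1 + 2*exp(-2*I*pi/3) + exp(-4*I*pi/9) + exp(8*I*pi/9) + exp(2*I*pi/9) + exp(2*I*pi/3)|^2 + 1*|1 + exp(-2*I*pi/3) + exp(-2*I*pi/9) + exp(-8*I*pi/9) + exp(4*I*pi/9) + 2*exp(2*I*pi/3)|^2]
  = (1/9)[(49) + (1) + (1) + (13) + (1) + (1) + (13) + (1) + (1)] = 81/9 = 9.
(Exp terms are combined using exp(i*s)*conj(exp(i*t)) = exp(i*(s-t)), and sums of them are collapsed using the identity that for every m > 1 the m distinct m-th roots of unity sum to 0, e.g. 1 + exp(2*I*pi/3) + exp(-2*I*pi/3) = 0.)
A character is irreducible iff <chi, chi> = 1, so this representation is reducible.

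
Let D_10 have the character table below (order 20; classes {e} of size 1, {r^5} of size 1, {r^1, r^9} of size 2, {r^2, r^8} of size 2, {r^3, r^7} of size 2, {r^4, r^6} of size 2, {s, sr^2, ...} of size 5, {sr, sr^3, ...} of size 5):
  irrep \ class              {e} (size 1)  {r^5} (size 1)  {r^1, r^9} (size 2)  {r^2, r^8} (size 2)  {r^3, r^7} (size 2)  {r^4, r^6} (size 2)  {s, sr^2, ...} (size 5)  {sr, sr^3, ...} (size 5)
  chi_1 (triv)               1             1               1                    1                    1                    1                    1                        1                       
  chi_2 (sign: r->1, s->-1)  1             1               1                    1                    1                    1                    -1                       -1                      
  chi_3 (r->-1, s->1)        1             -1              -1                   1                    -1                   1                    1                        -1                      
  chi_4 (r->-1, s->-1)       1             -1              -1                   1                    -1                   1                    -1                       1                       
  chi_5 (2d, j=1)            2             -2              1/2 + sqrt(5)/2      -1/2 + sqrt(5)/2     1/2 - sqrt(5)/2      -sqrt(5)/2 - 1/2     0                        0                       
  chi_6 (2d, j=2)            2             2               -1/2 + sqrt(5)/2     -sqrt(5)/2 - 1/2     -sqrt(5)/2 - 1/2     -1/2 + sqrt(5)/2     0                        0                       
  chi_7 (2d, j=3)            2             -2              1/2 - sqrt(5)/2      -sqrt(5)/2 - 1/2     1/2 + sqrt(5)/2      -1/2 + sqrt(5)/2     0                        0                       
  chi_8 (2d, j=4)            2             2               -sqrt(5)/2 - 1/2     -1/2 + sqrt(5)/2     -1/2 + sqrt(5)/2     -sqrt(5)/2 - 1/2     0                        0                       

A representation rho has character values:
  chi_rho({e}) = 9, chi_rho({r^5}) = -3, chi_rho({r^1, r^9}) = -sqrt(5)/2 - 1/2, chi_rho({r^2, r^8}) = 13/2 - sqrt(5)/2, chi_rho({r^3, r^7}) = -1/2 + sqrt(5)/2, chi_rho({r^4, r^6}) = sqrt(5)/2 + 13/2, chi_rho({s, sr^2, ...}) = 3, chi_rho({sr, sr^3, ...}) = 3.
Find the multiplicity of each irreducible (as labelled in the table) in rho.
Multiplicities: chi_1: 3, chi_2: 0, chi_3: 2, chi_4: 2, chi_5: 0, chi_6: 0, chi_7: 1, chi_8: 0.

Working: Use <chi_rho, chi> = (1/|G|) sum_C |C| * chi_rho(C) * conj(chi(C)) with |G| = 20 for each irreducible chi in the table:
  <chi_rho, chi_1> = (1/20)[1*(9)*conj(1) + 1*(-3)*conj(1) + 2*(-sqrt(5)/2 - 1/2)*conj(1) + 2*(13/2 - sqrt(5)/2)*conj(1) + 2*(-1/2 + sqrt(5)/2)*conj(1) + 2*(sqrt(5)/2 + 13/2)*conj(1) + 5*(3)*conj(1) + 5*(3)*conj(1)]
      = (1/20)[(9) + (-3) + (-sqrt(5) - 1) + (13 - sqrt(5)) + (-1 + sqrt(5)) + (sqrt(5) + 13) + (15) + (15)] = 60/20 = 3
  <chi_rho, chi_2> = (1/20)[1*(9)*conj(1) + 1*(-3)*conj(1) + 2*(-sqrt(5)/2 - 1/2)*conj(1) + 2*(13/2 - sqrt(5)/2)*conj(1) + 2*(-1/2 + sqrt(5)/2)*conj(1) + 2*(sqrt(5)/2 + 13/2)*conj(1) + 5*(3)*conj(-1) + 5*(3)*conj(-1)]
      = (1/20)[(9) + (-3) + (-sqrt(5) - 1) + (13 - sqrt(5)) + (-1 + sqrt(5)) + (sqrt(5) + 13) + (-15) + (-15)] = 0/20 = 0
  <chi_rho, chi_3> = (1/20)[1*(9)*conj(1) + 1*(-3)*conj(-1) + 2*(-sqrt(5)/2 - 1/2)*conj(-1) + 2*(13/2 - sqrt(5)/2)*conj(1) + 2*(-1/2 + sqrt(5)/2)*conj(-1) + 2*(sqrt(5)/2 + 13/2)*conj(1) + 5*(3)*conj(1) + 5*(3)*conj(-1)]
      = (1/20)[(9) + (3) + (1 + sqrt(5)) + (13 - sqrt(5)) + (1 - sqrt(5)) + (sqrt(5) + 13) + (15) + (-15)] = 40/20 = 2
  <chi_rho, chi_4> = (1/20)[1*(9)*conj(1) + 1*(-3)*conj(-1) + 2*(-sqrt(5)/2 - 1/2)*conj(-1) + 2*(13/2 - sqrt(5)/2)*conj(1) + 2*(-1/2 + sqrt(5)/2)*conj(-1) + 2*(sqrt(5)/2 + 13/2)*conj(1) + 5*(3)*conj(-1) + 5*(3)*conj(1)]
      = (1/20)[(9) + (3) + (1 + sqrt(5)) + (13 - sqrt(5)) + (1 - sqrt(5)) + (sqrt(5) + 13) + (-15) + (15)] = 40/20 = 2
  <chi_rho, chi_5> = (1/20)[1*(9)*conj(2) + 1*(-3)*conj(-2) + 2*(-sqrt(5)/2 - 1/2)*conj(1/2 + sqrt(5)/2) + 2*(13/2 - sqrt(5)/2)*conj(-1/2 + sqrt(5)/2) + 2*(-1/2 + sqrt(5)/2)*conj(1/2 - sqrt(5)/2) + 2*(sqrt(5)/2 + 13/2)*conj(-sqrt(5)/2 - 1/2) + 5*(3)*conj(0) + 5*(3)*conj(0)]
      = (1/20)[(18) + (6) + (-3 - sqrt(5)) + (-9 + 7*sqrt(5)) + (-3 + sqrt(5)) + (-7*sqrt(5) - 9) + (0) + (0)] = 0/20 = 0
  <chi_rho, chi_6> = (1/20)[1*(9)*conj(2) + 1*(-3)*conj(2) + 2*(-sqrt(5)/2 - 1/2)*conj(-1/2 + sqrt(5)/2) + 2*(13/2 - sqrt(5)/2)*conj(-sqrt(5)/2 - 1/2) + 2*(-1/2 + sqrt(5)/2)*conj(-sqrt(5)/2 - 1/2) + 2*(sqrt(5)/2 + 13/2)*conj(-1/2 + sqrt(5)/2) + 5*(3)*conj(0) + 5*(3)*conj(0)]
      = (1/20)[(18) + (-6) + (-2) + (-6*sqrt(5) - 4) + (-2) + (-4 + 6*sqrt(5)) + (0) + (0)] = 0/20 = 0
  <chi_rho, chi_7> = (1/20)[1*(9)*conj(2) + 1*(-3)*conj(-2) + 2*(-sqrt(5)/2 - 1/2)*conj(1/2 - sqrt(5)/2) + 2*(13/2 - sqrt(5)/2)*conj(-sqrt(5)/2 - 1/2) + 2*(-1/2 + sqrt(5)/2)*conj(1/2 + sqrt(5)/2) + 2*(sqrt(5)/2 + 13/2)*conj(-1/2 + sqrt(5)/2) + 5*(3)*conj(0) + 5*(3)*conj(0)]
      = (1/20)[(18) + (6) + (2) + (-6*sqrt(5) - 4) + (2) + (-4 + 6*sqrt(5)) + (0) + (0)] = 20/20 = 1
  <chi_rho, chi_8> = (1/20)[1*(9)*conj(2) + 1*(-3)*conj(2) + 2*(-sqrt(5)/2 - 1/2)*conj(-sqrt(5)/2 - 1/2) + 2*(13/2 - sqrt(5)/2)*conj(-1/2 + sqrt(5)/2) + 2*(-1/2 + sqrt(5)/2)*conj(-1/2 + sqrt(5)/2) + 2*(sqrt(5)/2 + 13/2)*conj(-sqrt(5)/2 - 1/2) + 5*(3)*conj(0) + 5*(3)*conj(0)]
      = (1/20)[(18) + (-6) + (sqrt(5) + 3) + (-9 + 7*sqrt(5)) + (3 - sqrt(5)) + (-7*sqrt(5) - 9) + (0) + (0)] = 0/20 = 0
Dimension check: dim(rho) = sum (mult * dim) = 3*1 + 0*1 + 2*1 + 2*1 + 0*2 + 0*2 + 1*2 + 0*2 = 9 = chi_rho(e) = 9.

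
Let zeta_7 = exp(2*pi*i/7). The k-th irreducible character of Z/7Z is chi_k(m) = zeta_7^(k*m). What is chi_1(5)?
chi_1(5) = zeta_7^5 = exp(-4*I*pi/7)

Justification: chi_1(5) = zeta_7^(1*5) = zeta_7^5. Since zeta_7^7 = 1, this equals zeta_7^5 = exp(2*pi*i*5/7) = exp(-4*I*pi/7).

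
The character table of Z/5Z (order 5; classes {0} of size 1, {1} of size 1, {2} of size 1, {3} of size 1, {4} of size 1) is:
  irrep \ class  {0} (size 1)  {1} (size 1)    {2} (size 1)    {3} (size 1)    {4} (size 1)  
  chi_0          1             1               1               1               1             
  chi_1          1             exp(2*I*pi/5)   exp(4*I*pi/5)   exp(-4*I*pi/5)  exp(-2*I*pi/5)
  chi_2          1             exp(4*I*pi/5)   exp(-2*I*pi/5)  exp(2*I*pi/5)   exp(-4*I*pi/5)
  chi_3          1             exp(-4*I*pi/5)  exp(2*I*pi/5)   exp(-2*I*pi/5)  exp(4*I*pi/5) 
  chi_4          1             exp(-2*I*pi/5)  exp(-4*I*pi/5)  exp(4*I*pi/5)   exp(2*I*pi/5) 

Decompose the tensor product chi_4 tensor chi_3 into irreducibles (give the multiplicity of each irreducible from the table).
chi_4 tensor chi_3 = chi_2 (all other irreducibles have multiplicity 0).

Why: The character of a tensor product is the pointwise product (chi_4 * chi_3)(C) = chi_4(C) * chi_3(C):
  {0}: (1)*(1), {1}: (exp(-2*I*pi/5))*(exp(-4*I*pi/5)), {2}: (exp(-4*I*pi/5))*(exp(2*I*pi/5)), {3}: (exp(4*I*pi/5))*(exp(-2*I*pi/5)), {4}: (exp(2*I*pi/5))*(exp(4*I*pi/5))
so (chi_4 * chi_3) takes values
  {0} -> 1, {1} -> exp(4*I*pi/5), {2} -> exp(-2*I*pi/5), {3} -> exp(2*I*pi/5), {4} -> exp(-4*I*pi/5).
Now take the inner product of this character with each irreducible chi from the table, <chi_4*chi_3, chi> = (1/5) sum_C |C| (chi_4*chi_3)(C) conj(chi(C)):
  <chi_4*chi_3, chi_0> = (1/5)[1*(1)*conj(1) + 1*(exp(4*I*pi/5))*conj(1) + 1*(exp(-2*I*pi/5))*conj(1) + 1*(exp(2*I*pi/5))*conj(1) + 1*(exp(-4*I*pi/5))*conj(1)]
      = (1/5)[(1) + (exp(4*I*pi/5)) + (exp(-2*I*pi/5)) + (exp(2*I*pi/5)) + (exp(-4*I*pi/5))] = 0/5 = 0
  <chi_4*chi_3, chi_1> = (1/5)[1*(1)*conj(1) + 1*(exp(4*I*pi/5))*conj(exp(2*I*pi/5)) + 1*(exp(-2*I*pi/5))*conj(exp(4*I*pi/5)) + 1*(exp(2*I*pi/5))*conj(exp(-4*I*pi/5)) + 1*(exp(-4*I*pi/5))*conj(exp(-2*I*pi/5))]
      = (1/5)[(1) + (exp(2*I*pi/5)) + (exp(4*I*pi/5)) + (exp(-4*I*pi/5)) + (exp(-2*I*pi/5))] = 0/5 = 0
  <chi_4*chi_3, chi_2> = (1/5)[1*(1)*conj(1) + 1*(exp(4*I*pi/5))*conj(exp(4*I*pi/5)) + 1*(exp(-2*I*pi/5))*conj(exp(-2*I*pi/5)) + 1*(exp(2*I*pi/5))*conj(exp(2*I*pi/5)) + 1*(exp(-4*I*pi/5))*conj(exp(-4*I*pi/5))]
      = (1/5)[(1) + (1) + (1) + (1) + (1)] = 5/5 = 1
  <chi_4*chi_3, chi_3> = (1/5)[1*(1)*conj(1) + 1*(exp(4*I*pi/5))*conj(exp(-4*I*pi/5)) + 1*(exp(-2*I*pi/5))*conj(exp(2*I*pi/5)) + 1*(exp(2*I*pi/5))*conj(exp(-2*I*pi/5)) + 1*(exp(-4*I*pi/5))*conj(exp(4*I*pi/5))]
      = (1/5)[(1) + (exp(-2*I*pi/5)) + (exp(-4*I*pi/5)) + (exp(4*I*pi/5)) + (exp(2*I*pi/5))] = 0/5 = 0
  <chi_4*chi_3, chi_4> = (1/5)[1*(1)*conj(1) + 1*(exp(4*I*pi/5))*conj(exp(-2*I*pi/5)) + 1*(exp(-2*I*pi/5))*conj(exp(-4*I*pi/5)) + 1*(exp(2*I*pi/5))*conj(exp(4*I*pi/5)) + 1*(exp(-4*I*pi/5))*conj(exp(2*I*pi/5))]
      = (1/5)[(1) + (exp(-4*I*pi/5)) + (exp(2*I*pi/5)) + (exp(-2*I*pi/5)) + (exp(4*I*pi/5))] = 0/5 = 0
(Exp terms are combined using exp(i*s)*conj(exp(i*t)) = exp(i*(s-t)), and sums of them are collapsed using the identity that for every m > 1 the m distinct m-th roots of unity sum to 0, e.g. 1 + exp(2*I*pi/3) + exp(-2*I*pi/3) = 0.)
Hence the multiplicities are chi_2: 1. Dimension check: dim(chi_4)*dim(chi_3) = 1*1 = 1 and sum (mult * dim) = 1*1 = 1.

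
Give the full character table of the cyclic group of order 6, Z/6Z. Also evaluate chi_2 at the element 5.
Character table of Z/6Z (irreps indexed chi_0,...,chi_5 with chi_k(m) = zeta_6^(k*m), zeta_6 = exp(2*pi*i/6)):
  irrep \ class  {0} (size 1)  {1} (size 1)    {2} (size 1)    {3} (size 1)  {4} (size 1)    {5} (size 1)  
  chi_0          1             1               1               1             1               1             
  chi_1          1             exp(I*pi/3)     exp(2*I*pi/3)   -1            exp(-2*I*pi/3)  exp(-I*pi/3)  
  chi_2          1             exp(2*I*pi/3)   exp(-2*I*pi/3)  1             exp(2*I*pi/3)   exp(-2*I*pi/3)
  chi_3          1             -1              1               -1            1               -1            
  chi_4          1             exp(-2*I*pi/3)  exp(2*I*pi/3)   1             exp(-2*I*pi/3)  exp(2*I*pi/3) 
  chi_5          1             exp(-I*pi/3)    exp(-2*I*pi/3)  -1            exp(2*I*pi/3)   exp(I*pi/3)   

Spot check: chi_2(5) = zeta_6^(2*5) = zeta_6^10 = exp(-2*I*pi/3).

Reasoning: Z/6Z is abelian, so all 6 irreducible complex representations are 1-dimensional. They are given by chi_k(m) = zeta_6^(k*m) for k = 0,...,5. Row orthogonality: sum_m chi_k(m) conj(chi_l(m)) = 6 * [k = l].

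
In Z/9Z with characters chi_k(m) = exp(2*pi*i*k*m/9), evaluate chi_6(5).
chi_6(5) = zeta_9^30 = exp(2*I*pi/3)

Solution. chi_6(5) = zeta_9^(6*5) = zeta_9^30. Since zeta_9^9 = 1, this equals zeta_9^3 = exp(2*pi*i*3/9) = exp(2*I*pi/3).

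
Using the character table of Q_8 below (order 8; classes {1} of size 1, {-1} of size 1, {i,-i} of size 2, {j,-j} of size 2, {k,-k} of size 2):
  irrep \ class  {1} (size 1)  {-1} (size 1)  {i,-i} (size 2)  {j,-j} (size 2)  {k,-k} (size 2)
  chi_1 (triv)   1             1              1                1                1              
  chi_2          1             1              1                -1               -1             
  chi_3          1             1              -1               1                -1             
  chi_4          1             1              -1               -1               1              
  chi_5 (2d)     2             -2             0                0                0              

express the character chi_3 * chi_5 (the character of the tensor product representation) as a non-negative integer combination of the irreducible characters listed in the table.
chi_3 tensor chi_5 = chi_5 (all other irreducibles have multiplicity 0).

Working: The character of a tensor product is the pointwise product (chi_3 * chi_5)(C) = chi_3(C) * chi_5(C):
  {1}: (1)*(2), {-1}: (1)*(-2), {i,-i}: (-1)*(0), {j,-j}: (1)*(0), {k,-k}: (-1)*(0)
so (chi_3 * chi_5) takes values
  {1} -> 2, {-1} -> -2, {i,-i} -> 0, {j,-j} -> 0, {k,-k} -> 0.
Now take the inner product of this character with each irreducible chi from the table, <chi_3*chi_5, chi> = (1/8) sum_C |C| (chi_3*chi_5)(C) conj(chi(C)):
  <chi_3*chi_5, chi_1> = (1/8)[1*(2)*conj(1) + 1*(-2)*conj(1) + 2*(0)*conj(1) + 2*(0)*conj(1) + 2*(0)*conj(1)]
      = (1/8)[(2) + (-2) + (0) + (0) + (0)] = 0/8 = 0
  <chi_3*chi_5, chi_2> = (1/8)[1*(2)*conj(1) + 1*(-2)*conj(1) + 2*(0)*conj(1) + 2*(0)*conj(-1) + 2*(0)*conj(-1)]
      = (1/8)[(2) + (-2) + (0) + (0) + (0)] = 0/8 = 0
  <chi_3*chi_5, chi_3> = (1/8)[1*(2)*conj(1) + 1*(-2)*conj(1) + 2*(0)*conj(-1) + 2*(0)*conj(1) + 2*(0)*conj(-1)]
      = (1/8)[(2) + (-2) + (0) + (0) + (0)] = 0/8 = 0
  <chi_3*chi_5, chi_4> = (1/8)[1*(2)*conj(1) + 1*(-2)*conj(1) + 2*(0)*conj(-1) + 2*(0)*conj(-1) + 2*(0)*conj(1)]
      = (1/8)[(2) + (-2) + (0) + (0) + (0)] = 0/8 = 0
  <chi_3*chi_5, chi_5> = (1/8)[1*(2)*conj(2) + 1*(-2)*conj(-2) + 2*(0)*conj(0) + 2*(0)*conj(0) + 2*(0)*conj(0)]
      = (1/8)[(4) + (4) + (0) + (0) + (0)] = 8/8 = 1
Hence the multiplicities are chi_5: 1. Dimension check: dim(chi_3)*dim(chi_5) = 1*2 = 2 and sum (mult * dim) = 1*2 = 2.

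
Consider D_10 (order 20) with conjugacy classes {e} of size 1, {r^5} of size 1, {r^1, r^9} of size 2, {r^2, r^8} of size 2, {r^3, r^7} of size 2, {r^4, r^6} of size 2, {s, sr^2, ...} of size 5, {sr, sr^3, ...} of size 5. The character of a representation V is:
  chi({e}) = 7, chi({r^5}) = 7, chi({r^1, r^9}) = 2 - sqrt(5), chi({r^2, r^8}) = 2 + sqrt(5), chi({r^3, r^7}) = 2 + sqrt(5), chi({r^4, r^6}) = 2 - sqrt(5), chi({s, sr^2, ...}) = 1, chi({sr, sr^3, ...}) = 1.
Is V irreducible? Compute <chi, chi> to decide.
Not irreducible (reducible): <chi, chi> = 9 > 1.

Justification: <chi, chi> = (1/|G|) sum_C |C| * |chi(C)|^2 = (1/20)[1*|7|^2 + 1*|7|^2 + 2*|2 - sqrt(5)|^2 + 2*|2 + sqrt(5)|^2 + 2*|2 + sqrt(5)|^2 + 2*|2 - sqrt(5)|^2 + 5*|1|^2 + 5*|1|^2]
  = (1/20)[(49) + (49) + (18 - 8*sqrt(5)) + (8*sqrt(5) + 18) + (8*sqrt(5) + 18) + (18 - 8*sqrt(5)) + (5) + (5)] = 180/20 = 9.
A character is irreducible iff <chi, chi> = 1, so this representation is reducible.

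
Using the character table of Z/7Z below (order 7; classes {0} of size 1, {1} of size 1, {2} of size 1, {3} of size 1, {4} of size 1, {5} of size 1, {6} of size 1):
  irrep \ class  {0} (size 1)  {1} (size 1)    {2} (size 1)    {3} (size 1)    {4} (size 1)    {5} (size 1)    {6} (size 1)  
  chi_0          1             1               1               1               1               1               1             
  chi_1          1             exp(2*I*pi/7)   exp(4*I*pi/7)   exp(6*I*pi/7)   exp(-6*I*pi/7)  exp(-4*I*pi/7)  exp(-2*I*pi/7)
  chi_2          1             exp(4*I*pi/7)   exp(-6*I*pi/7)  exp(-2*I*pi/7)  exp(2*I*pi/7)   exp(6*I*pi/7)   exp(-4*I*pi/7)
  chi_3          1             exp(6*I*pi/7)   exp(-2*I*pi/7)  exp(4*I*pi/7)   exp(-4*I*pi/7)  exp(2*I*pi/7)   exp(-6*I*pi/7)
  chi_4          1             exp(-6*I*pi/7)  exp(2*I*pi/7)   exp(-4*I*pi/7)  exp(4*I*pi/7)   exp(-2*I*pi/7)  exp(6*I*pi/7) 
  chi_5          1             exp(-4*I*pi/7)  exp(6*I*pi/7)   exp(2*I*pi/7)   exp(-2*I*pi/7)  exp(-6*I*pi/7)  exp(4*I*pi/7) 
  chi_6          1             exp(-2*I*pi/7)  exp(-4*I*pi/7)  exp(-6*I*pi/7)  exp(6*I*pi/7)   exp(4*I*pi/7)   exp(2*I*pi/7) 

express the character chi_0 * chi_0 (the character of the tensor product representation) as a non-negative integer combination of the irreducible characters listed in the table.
chi_0 tensor chi_0 = chi_0 (all other irreducibles have multiplicity 0).

Working: The character of a tensor product is the pointwise product (chi_0 * chi_0)(C) = chi_0(C) * chi_0(C):
  {0}: (1)*(1), {1}: (1)*(1), {2}: (1)*(1), {3}: (1)*(1), {4}: (1)*(1), {5}: (1)*(1), {6}: (1)*(1)
so (chi_0 * chi_0) takes values
  {0} -> 1, {1} -> 1, {2} -> 1, {3} -> 1, {4} -> 1, {5} -> 1, {6} -> 1.
Now take the inner product of this character with each irreducible chi from the table, <chi_0*chi_0, chi> = (1/7) sum_C |C| (chi_0*chi_0)(C) conj(chi(C)):
  <chi_0*chi_0, chi_0> = (1/7)[1*(1)*conj(1) + 1*(1)*conj(1) + 1*(1)*conj(1) + 1*(1)*conj(1) + 1*(1)*conj(1) + 1*(1)*conj(1) + 1*(1)*conj(1)]
      = (1/7)[(1) + (1) + (1) + (1) + (1) + (1) + (1)] = 7/7 = 1
  <chi_0*chi_0, chi_1> = (1/7)[1*(1)*conj(1) + 1*(1)*conj(exp(2*I*pi/7)) + 1*(1)*conj(exp(4*I*pi/7)) + 1*(1)*conj(exp(6*I*pi/7)) + 1*(1)*conj(exp(-6*I*pi/7)) + 1*(1)*conj(exp(-4*I*pi/7)) + 1*(1)*conj(exp(-2*I*pi/7))]
      = (1/7)[(1) + (exp(-2*I*pi/7)) + (exp(-4*I*pi/7)) + (exp(-6*I*pi/7)) + (exp(6*I*pi/7)) + (exp(4*I*pi/7)) + (exp(2*I*pi/7))] = 0/7 = 0
  <chi_0*chi_0, chi_2> = (1/7)[1*(1)*conj(1) + 1*(1)*conj(exp(4*I*pi/7)) + 1*(1)*conj(exp(-6*I*pi/7)) + 1*(1)*conj(exp(-2*I*pi/7)) + 1*(1)*conj(exp(2*I*pi/7)) + 1*(1)*conj(exp(6*I*pi/7)) + 1*(1)*conj(exp(-4*I*pi/7))]
      = (1/7)[(1) + (exp(-4*I*pi/7)) + (exp(6*I*pi/7)) + (exp(2*I*pi/7)) + (exp(-2*I*pi/7)) + (exp(-6*I*pi/7)) + (exp(4*I*pi/7))] = 0/7 = 0
  <chi_0*chi_0, chi_3> = (1/7)[1*(1)*conj(1) + 1*(1)*conj(exp(6*I*pi/7)) + 1*(1)*conj(exp(-2*I*pi/7)) + 1*(1)*conj(exp(4*I*pi/7)) + 1*(1)*conj(exp(-4*I*pi/7)) + 1*(1)*conj(exp(2*I*pi/7)) + 1*(1)*conj(exp(-6*I*pi/7))]
      = (1/7)[(1) + (exp(-6*I*pi/7)) + (exp(2*I*pi/7)) + (exp(-4*I*pi/7)) + (exp(4*I*pi/7)) + (exp(-2*I*pi/7)) + (exp(6*I*pi/7))] = 0/7 = 0
  <chi_0*chi_0, chi_4> = (1/7)[1*(1)*conj(1) + 1*(1)*conj(exp(-6*I*pi/7)) + 1*(1)*conj(exp(2*I*pi/7)) + 1*(1)*conj(exp(-4*I*pi/7)) + 1*(1)*conj(exp(4*I*pi/7)) + 1*(1)*conj(exp(-2*I*pi/7)) + 1*(1)*conj(exp(6*I*pi/7))]
      = (1/7)[(1) + (exp(6*I*pi/7)) + (exp(-2*I*pi/7)) + (exp(4*I*pi/7)) + (exp(-4*I*pi/7)) + (exp(2*I*pi/7)) + (exp(-6*I*pi/7))] = 0/7 = 0
  <chi_0*chi_0, chi_5> = (1/7)[1*(1)*conj(1) + 1*(1)*conj(exp(-4*I*pi/7)) + 1*(1)*conj(exp(6*I*pi/7)) + 1*(1)*conj(exp(2*I*pi/7)) + 1*(1)*conj(exp(-2*I*pi/7)) + 1*(1)*conj(exp(-6*I*pi/7)) + 1*(1)*conj(exp(4*I*pi/7))]
      = (1/7)[(1) + (exp(4*I*pi/7)) + (exp(-6*I*pi/7)) + (exp(-2*I*pi/7)) + (exp(2*I*pi/7)) + (exp(6*I*pi/7)) + (exp(-4*I*pi/7))] = 0/7 = 0
  <chi_0*chi_0, chi_6> = (1/7)[1*(1)*conj(1) + 1*(1)*conj(exp(-2*I*pi/7)) + 1*(1)*conj(exp(-4*I*pi/7)) + 1*(1)*conj(exp(-6*I*pi/7)) + 1*(1)*conj(exp(6*I*pi/7)) + 1*(1)*conj(exp(4*I*pi/7)) + 1*(1)*conj(exp(2*I*pi/7))]
      = (1/7)[(1) + (exp(2*I*pi/7)) + (exp(4*I*pi/7)) + (exp(6*I*pi/7)) + (exp(-6*I*pi/7)) + (exp(-4*I*pi/7)) + (exp(-2*I*pi/7))] = 0/7 = 0
(Exp terms are combined using exp(i*s)*conj(exp(i*t)) = exp(i*(s-t)), and sums of them are collapsed using the identity that for every m > 1 the m distinct m-th roots of unity sum to 0, e.g. 1 + exp(2*I*pi/3) + exp(-2*I*pi/3) = 0.)
Hence the multiplicities are chi_0: 1. Dimension check: dim(chi_0)*dim(chi_0) = 1*1 = 1 and sum (mult * dim) = 1*1 = 1.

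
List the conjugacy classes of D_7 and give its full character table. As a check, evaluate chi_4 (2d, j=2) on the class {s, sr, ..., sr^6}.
Conjugacy classes: {e} of size 1, {r^1, r^6} of size 2, {r^2, r^5} of size 2, {r^3, r^4} of size 2, {s, sr, ..., sr^6} of size 7.
Character table:
  irrep \ class              {e} (size 1)  {r^1, r^6} (size 2)  {r^2, r^5} (size 2)  {r^3, r^4} (size 2)  {s, sr, ..., sr^6} (size 7)
  chi_1 (triv)               1             1                    1                    1                    1                          
  chi_2 (sign: r->1, s->-1)  1             1                    1                    1                    -1                         
  chi_3 (2d, j=1)            2             2*cos(2*pi/7)        -2*cos(3*pi/7)       -2*cos(pi/7)         0                          
  chi_4 (2d, j=2)            2             -2*cos(3*pi/7)       -2*cos(pi/7)         2*cos(2*pi/7)        0                          
  chi_5 (2d, j=3)            2             -2*cos(pi/7)         2*cos(2*pi/7)        -2*cos(3*pi/7)       0                          

Spot check: chi_4 (2d, j=2) on {s, sr, ..., sr^6} = 0.

D_7 has order 2*7 = 14 with 5 conjugacy classes, hence 5 irreducibles. Sum of squared dims 1 + 1 + 4 + 4 + 4 = 14 = |G|. Linear characters come from the abelianisation; the 2-dimensional irreps have character r^k -> 2*cos(2*pi*j*k/7), reflections -> 0.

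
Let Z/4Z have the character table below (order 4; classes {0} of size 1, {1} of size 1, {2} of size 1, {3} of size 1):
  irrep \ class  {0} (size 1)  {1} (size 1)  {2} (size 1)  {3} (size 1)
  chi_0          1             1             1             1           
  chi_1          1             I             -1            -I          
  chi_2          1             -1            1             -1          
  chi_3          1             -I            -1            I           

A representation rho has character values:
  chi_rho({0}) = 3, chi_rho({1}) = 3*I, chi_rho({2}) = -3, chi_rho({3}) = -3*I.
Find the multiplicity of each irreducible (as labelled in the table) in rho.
Multiplicities: chi_0: 0, chi_1: 3, chi_2: 0, chi_3: 0.

Reasoning: Use <chi_rho, chi> = (1/|G|) sum_C |C| * chi_rho(C) * conj(chi(C)) with |G| = 4 for each irreducible chi in the table:
  <chi_rho, chi_0> = (1/4)[1*(3)*conj(1) + 1*(3*I)*conj(1) + 1*(-3)*conj(1) + 1*(-3*I)*conj(1)]
      = (1/4)[(3) + (3*I) + (-3) + (-3*I)] = 0/4 = 0
  <chi_rho, chi_1> = (1/4)[1*(3)*conj(1) + 1*(3*I)*conj(I) + 1*(-3)*conj(-1) + 1*(-3*I)*conj(-I)]
      = (1/4)[(3) + (3) + (3) + (3)] = 12/4 = 3
  <chi_rho, chi_2> = (1/4)[1*(3)*conj(1) + 1*(3*I)*conj(-1) + 1*(-3)*conj(1) + 1*(-3*I)*conj(-1)]
      = (1/4)[(3) + (-3*I) + (-3) + (3*I)] = 0/4 = 0
  <chi_rho, chi_3> = (1/4)[1*(3)*conj(1) + 1*(3*I)*conj(-I) + 1*(-3)*conj(-1) + 1*(-3*I)*conj(I)]
      = (1/4)[(3) + (-3) + (3) + (-3)] = 0/4 = 0
(Exp terms are combined using exp(i*s)*conj(exp(i*t)) = exp(i*(s-t)), and sums of them are collapsed using the identity that for every m > 1 the m distinct m-th roots of unity sum to 0, e.g. 1 + exp(2*I*pi/3) + exp(-2*I*pi/3) = 0.)
Dimension check: dim(rho) = sum (mult * dim) = 0*1 + 3*1 + 0*1 + 0*1 = 3 = chi_rho(e) = 3.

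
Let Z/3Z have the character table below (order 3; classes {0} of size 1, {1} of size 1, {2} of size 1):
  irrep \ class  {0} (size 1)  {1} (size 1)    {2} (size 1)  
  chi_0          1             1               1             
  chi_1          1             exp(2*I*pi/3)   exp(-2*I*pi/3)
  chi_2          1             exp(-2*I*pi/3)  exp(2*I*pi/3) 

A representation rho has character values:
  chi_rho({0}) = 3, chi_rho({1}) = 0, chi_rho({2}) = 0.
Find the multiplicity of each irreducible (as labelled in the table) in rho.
Multiplicities: chi_0: 1, chi_1: 1, chi_2: 1.

Explanation: Use <chi_rho, chi> = (1/|G|) sum_C |C| * chi_rho(C) * conj(chi(C)) with |G| = 3 for each irreducible chi in the table:
  <chi_rho, chi_0> = (1/3)[1*(3)*conj(1) + 1*(0)*conj(1) + 1*(0)*conj(1)]
      = (1/3)[(3) + (0) + (0)] = 3/3 = 1
  <chi_rho, chi_1> = (1/3)[1*(3)*conj(1) + 1*(0)*conj(exp(2*I*pi/3)) + 1*(0)*conj(exp(-2*I*pi/3))]
      = (1/3)[(3) + (0) + (0)] = 3/3 = 1
  <chi_rho, chi_2> = (1/3)[1*(3)*conj(1) + 1*(0)*conj(exp(-2*I*pi/3)) + 1*(0)*conj(exp(2*I*pi/3))]
      = (1/3)[(3) + (0) + (0)] = 3/3 = 1
(Exp terms are combined using exp(i*s)*conj(exp(i*t)) = exp(i*(s-t)), and sums of them are collapsed using the identity that for every m > 1 the m distinct m-th roots of unity sum to 0, e.g. 1 + exp(2*I*pi/3) + exp(-2*I*pi/3) = 0.)
Dimension check: dim(rho) = sum (mult * dim) = 1*1 + 1*1 + 1*1 = 3 = chi_rho(e) = 3.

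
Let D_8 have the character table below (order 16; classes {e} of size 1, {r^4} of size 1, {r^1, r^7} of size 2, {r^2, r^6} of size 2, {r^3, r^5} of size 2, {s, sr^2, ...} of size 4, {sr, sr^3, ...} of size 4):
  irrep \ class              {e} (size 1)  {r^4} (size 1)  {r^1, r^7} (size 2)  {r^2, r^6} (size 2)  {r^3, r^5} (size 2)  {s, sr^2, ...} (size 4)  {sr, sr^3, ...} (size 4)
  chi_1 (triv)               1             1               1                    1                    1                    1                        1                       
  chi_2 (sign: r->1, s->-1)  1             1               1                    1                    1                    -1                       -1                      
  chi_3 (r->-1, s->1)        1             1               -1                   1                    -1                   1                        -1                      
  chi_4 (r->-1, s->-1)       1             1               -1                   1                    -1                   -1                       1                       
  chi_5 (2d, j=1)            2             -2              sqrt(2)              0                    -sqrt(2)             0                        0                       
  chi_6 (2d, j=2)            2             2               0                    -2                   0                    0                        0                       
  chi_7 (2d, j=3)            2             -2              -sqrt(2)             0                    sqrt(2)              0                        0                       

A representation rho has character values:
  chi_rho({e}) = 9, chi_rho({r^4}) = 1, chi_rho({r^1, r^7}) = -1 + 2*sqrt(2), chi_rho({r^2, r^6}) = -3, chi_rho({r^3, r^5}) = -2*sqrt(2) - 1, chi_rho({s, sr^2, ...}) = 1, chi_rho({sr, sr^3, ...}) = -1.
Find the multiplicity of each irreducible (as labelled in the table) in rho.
Multiplicities: chi_1: 0, chi_2: 0, chi_3: 1, chi_4: 0, chi_5: 2, chi_6: 2, chi_7: 0.

Reasoning: Use <chi_rho, chi> = (1/|G|) sum_C |C| * chi_rho(C) * conj(chi(C)) with |G| = 16 for each irreducible chi in the table:
  <chi_rho, chi_1> = (1/16)[1*(9)*conj(1) + 1*(1)*conj(1) + 2*(-1 + 2*sqrt(2))*conj(1) + 2*(-3)*conj(1) + 2*(-2*sqrt(2) - 1)*conj(1) + 4*(1)*conj(1) + 4*(-1)*conj(1)]
      = (1/16)[(9) + (1) + (-2 + 4*sqrt(2)) + (-6) + (-4*sqrt(2) - 2) + (4) + (-4)] = 0/16 = 0
  <chi_rho, chi_2> = (1/16)[1*(9)*conj(1) + 1*(1)*conj(1) + 2*(-1 + 2*sqrt(2))*conj(1) + 2*(-3)*conj(1) + 2*(-2*sqrt(2) - 1)*conj(1) + 4*(1)*conj(-1) + 4*(-1)*conj(-1)]
      = (1/16)[(9) + (1) + (-2 + 4*sqrt(2)) + (-6) + (-4*sqrt(2) - 2) + (-4) + (4)] = 0/16 = 0
  <chi_rho, chi_3> = (1/16)[1*(9)*conj(1) + 1*(1)*conj(1) + 2*(-1 + 2*sqrt(2))*conj(-1) + 2*(-3)*conj(1) + 2*(-2*sqrt(2) - 1)*conj(-1) + 4*(1)*conj(1) + 4*(-1)*conj(-1)]
      = (1/16)[(9) + (1) + (2 - 4*sqrt(2)) + (-6) + (2 + 4*sqrt(2)) + (4) + (4)] = 16/16 = 1
  <chi_rho, chi_4> = (1/16)[1*(9)*conj(1) + 1*(1)*conj(1) + 2*(-1 + 2*sqrt(2))*conj(-1) + 2*(-3)*conj(1) + 2*(-2*sqrt(2) - 1)*conj(-1) + 4*(1)*conj(-1) + 4*(-1)*conj(1)]
      = (1/16)[(9) + (1) + (2 - 4*sqrt(2)) + (-6) + (2 + 4*sqrt(2)) + (-4) + (-4)] = 0/16 = 0
  <chi_rho, chi_5> = (1/16)[1*(9)*conj(2) + 1*(1)*conj(-2) + 2*(-1 + 2*sqrt(2))*conj(sqrt(2)) + 2*(-3)*conj(0) + 2*(-2*sqrt(2) - 1)*conj(-sqrt(2)) + 4*(1)*conj(0) + 4*(-1)*conj(0)]
      = (1/16)[(18) + (-2) + (8 - 2*sqrt(2)) + (0) + (2*sqrt(2) + 8) + (0) + (0)] = 32/16 = 2
  <chi_rho, chi_6> = (1/16)[1*(9)*conj(2) + 1*(1)*conj(2) + 2*(-1 + 2*sqrt(2))*conj(0) + 2*(-3)*conj(-2) + 2*(-2*sqrt(2) - 1)*conj(0) + 4*(1)*conj(0) + 4*(-1)*conj(0)]
      = (1/16)[(18) + (2) + (0) + (12) + (0) + (0) + (0)] = 32/16 = 2
  <chi_rho, chi_7> = (1/16)[1*(9)*conj(2) + 1*(1)*conj(-2) + 2*(-1 + 2*sqrt(2))*conj(-sqrt(2)) + 2*(-3)*conj(0) + 2*(-2*sqrt(2) - 1)*conj(sqrt(2)) + 4*(1)*conj(0) + 4*(-1)*conj(0)]
      = (1/16)[(18) + (-2) + (-8 + 2*sqrt(2)) + (0) + (-8 - 2*sqrt(2)) + (0) + (0)] = 0/16 = 0
Dimension check: dim(rho) = sum (mult * dim) = 0*1 + 0*1 + 1*1 + 0*1 + 2*2 + 2*2 + 0*2 = 9 = chi_rho(e) = 9.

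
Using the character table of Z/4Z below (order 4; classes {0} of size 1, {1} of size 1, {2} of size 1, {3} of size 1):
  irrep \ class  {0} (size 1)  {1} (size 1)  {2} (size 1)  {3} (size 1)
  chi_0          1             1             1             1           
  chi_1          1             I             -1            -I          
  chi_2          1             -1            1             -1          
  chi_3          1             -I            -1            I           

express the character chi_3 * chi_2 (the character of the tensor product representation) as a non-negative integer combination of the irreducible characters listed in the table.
chi_3 tensor chi_2 = chi_1 (all other irreducibles have multiplicity 0).

Explanation: The character of a tensor product is the pointwise product (chi_3 * chi_2)(C) = chi_3(C) * chi_2(C):
  {0}: (1)*(1), {1}: (-I)*(-1), {2}: (-1)*(1), {3}: (I)*(-1)
so (chi_3 * chi_2) takes values
  {0} -> 1, {1} -> I, {2} -> -1, {3} -> -I.
Now take the inner product of this character with each irreducible chi from the table, <chi_3*chi_2, chi> = (1/4) sum_C |C| (chi_3*chi_2)(C) conj(chi(C)):
  <chi_3*chi_2, chi_0> = (1/4)[1*(1)*conj(1) + 1*(I)*conj(1) + 1*(-1)*conj(1) + 1*(-I)*conj(1)]
      = (1/4)[(1) + (I) + (-1) + (-I)] = 0/4 = 0
  <chi_3*chi_2, chi_1> = (1/4)[1*(1)*conj(1) + 1*(I)*conj(I) + 1*(-1)*conj(-1) + 1*(-I)*conj(-I)]
      = (1/4)[(1) + (1) + (1) + (1)] = 4/4 = 1
  <chi_3*chi_2, chi_2> = (1/4)[1*(1)*conj(1) + 1*(I)*conj(-1) + 1*(-1)*conj(1) + 1*(-I)*conj(-1)]
      = (1/4)[(1) + (-I) + (-1) + (I)] = 0/4 = 0
  <chi_3*chi_2, chi_3> = (1/4)[1*(1)*conj(1) + 1*(I)*conj(-I) + 1*(-1)*conj(-1) + 1*(-I)*conj(I)]
      = (1/4)[(1) + (-1) + (1) + (-1)] = 0/4 = 0
(Exp terms are combined using exp(i*s)*conj(exp(i*t)) = exp(i*(s-t)), and sums of them are collapsed using the identity that for every m > 1 the m distinct m-th roots of unity sum to 0, e.g. 1 + exp(2*I*pi/3) + exp(-2*I*pi/3) = 0.)
Hence the multiplicities are chi_1: 1. Dimension check: dim(chi_3)*dim(chi_2) = 1*1 = 1 and sum (mult * dim) = 1*1 = 1.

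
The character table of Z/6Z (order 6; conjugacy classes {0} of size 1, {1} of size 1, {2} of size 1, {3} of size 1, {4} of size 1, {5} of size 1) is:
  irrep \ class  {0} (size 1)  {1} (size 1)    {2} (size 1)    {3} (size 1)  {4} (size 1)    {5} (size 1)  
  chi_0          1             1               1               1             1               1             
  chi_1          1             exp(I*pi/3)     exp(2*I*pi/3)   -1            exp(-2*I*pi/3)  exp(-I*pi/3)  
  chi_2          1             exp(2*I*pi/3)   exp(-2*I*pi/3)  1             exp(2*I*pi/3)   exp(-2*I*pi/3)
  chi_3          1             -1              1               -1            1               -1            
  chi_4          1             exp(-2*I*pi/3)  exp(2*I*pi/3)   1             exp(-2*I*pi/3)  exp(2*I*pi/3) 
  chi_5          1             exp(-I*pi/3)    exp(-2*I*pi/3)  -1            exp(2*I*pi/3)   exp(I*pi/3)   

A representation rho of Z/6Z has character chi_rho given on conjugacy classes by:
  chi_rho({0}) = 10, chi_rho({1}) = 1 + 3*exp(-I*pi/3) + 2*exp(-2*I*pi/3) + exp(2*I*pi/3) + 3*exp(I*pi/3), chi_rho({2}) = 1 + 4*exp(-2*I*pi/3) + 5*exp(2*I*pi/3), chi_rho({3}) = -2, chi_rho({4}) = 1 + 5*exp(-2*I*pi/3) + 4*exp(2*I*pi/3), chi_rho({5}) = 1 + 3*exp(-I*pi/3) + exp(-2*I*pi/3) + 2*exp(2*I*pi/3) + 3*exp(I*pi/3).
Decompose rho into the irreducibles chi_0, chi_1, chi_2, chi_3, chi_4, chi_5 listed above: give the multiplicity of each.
Multiplicities: chi_0: 1, chi_1: 3, chi_2: 1, chi_3: 0, chi_4: 2, chi_5: 3.

Use <chi_rho, chi> = (1/|G|) sum_C |C| * chi_rho(C) * conj(chi(C)) with |G| = 6 for each irreducible chi in the table:
  <chi_rho, chi_0> = (1/6)[1*(10)*conj(1) + 1*(1 + 3*exp(-I*pi/3) + 2*exp(-2*I*pi/3) + exp(2*I*pi/3) + 3*exp(I*pi/3))*conj(1) + 1*(1 + 4*exp(-2*I*pi/3) + 5*exp(2*I*pi/3))*conj(1) + 1*(-2)*conj(1) + 1*(1 + 5*exp(-2*I*pi/3) + 4*exp(2*I*pi/3))*conj(1) + 1*(1 + 3*exp(-I*pi/3) + exp(-2*I*pi/3) + 2*exp(2*I*pi/3) + 3*exp(I*pi/3))*conj(1)]
      = (1/6)[(10) + (1 + 3*exp(-I*pi/3) + 2*exp(-2*I*pi/3) + exp(2*I*pi/3) + 3*exp(I*pi/3)) + (1 + 4*exp(-2*I*pi/3) + 5*exp(2*I*pi/3)) + (-2) + (1 + 5*exp(-2*I*pi/3) + 4*exp(2*I*pi/3)) + (1 + 3*exp(-I*pi/3) + exp(-2*I*pi/3) + 2*exp(2*I*pi/3) + 3*exp(I*pi/3))] = 6/6 = 1
  <chi_rho, chi_1> = (1/6)[1*(10)*conj(1) + 1*(1 + 3*exp(-I*pi/3) + 2*exp(-2*I*pi/3) + exp(2*I*pi/3) + 3*exp(I*pi/3))*conj(exp(I*pi/3)) + 1*(1 + 4*exp(-2*I*pi/3) + 5*exp(2*I*pi/3))*conj(exp(2*I*pi/3)) + 1*(-2)*conj(-1) + 1*(1 + 5*exp(-2*I*pi/3) + 4*exp(2*I*pi/3))*conj(exp(-2*I*pi/3)) + 1*(1 + 3*exp(-I*pi/3) + exp(-2*I*pi/3) + 2*exp(2*I*pi/3) + 3*exp(I*pi/3))*conj(exp(-I*pi/3))]
      = (1/6)[(10) + (1 + 3*exp(-2*I*pi/3) + exp(-I*pi/3) + exp(I*pi/3)) + (5 + exp(-2*I*pi/3) + 4*exp(2*I*pi/3)) + (2) + (5 + 4*exp(-2*I*pi/3) + exp(2*I*pi/3)) + (1 + exp(-I*pi/3) + exp(I*pi/3) + 3*exp(2*I*pi/3))] = 18/6 = 3
  <chi_rho, chi_2> = (1/6)[1*(10)*conj(1) + 1*(1 + 3*exp(-I*pi/3) + 2*exp(-2*I*pi/3) + exp(2*I*pi/3) + 3*exp(I*pi/3))*conj(exp(2*I*pi/3)) + 1*(1 + 4*exp(-2*I*pi/3) + 5*exp(2*I*pi/3))*conj(exp(-2*I*pi/3)) + 1*(-2)*conj(1) + 1*(1 + 5*exp(-2*I*pi/3) + 4*exp(2*I*pi/3))*conj(exp(2*I*pi/3)) + 1*(1 + 3*exp(-I*pi/3) + exp(-2*I*pi/3) + 2*exp(2*I*pi/3) + 3*exp(I*pi/3))*conj(exp(-2*I*pi/3))]
      = (1/6)[(10) + (-2 + 3*exp(-I*pi/3) + exp(-2*I*pi/3) + 2*exp(2*I*pi/3)) + (4 + 5*exp(-2*I*pi/3) + exp(2*I*pi/3)) + (-2) + (4 + exp(-2*I*pi/3) + 5*exp(2*I*pi/3)) + (-2 + 2*exp(-2*I*pi/3) + exp(2*I*pi/3) + 3*exp(I*pi/3))] = 6/6 = 1
  <chi_rho, chi_3> = (1/6)[1*(10)*conj(1) + 1*(1 + 3*exp(-I*pi/3) + 2*exp(-2*I*pi/3) + exp(2*I*pi/3) + 3*exp(I*pi/3))*conj(-1) + 1*(1 + 4*exp(-2*I*pi/3) + 5*exp(2*I*pi/3))*conj(1) + 1*(-2)*conj(-1) + 1*(1 + 5*exp(-2*I*pi/3) + 4*exp(2*I*pi/3))*conj(1) + 1*(1 + 3*exp(-I*pi/3) + exp(-2*I*pi/3) + 2*exp(2*I*pi/3) + 3*exp(I*pi/3))*conj(-1)]
      = (1/6)[(10) + (-1 - 3*exp(I*pi/3) - exp(2*I*pi/3) - 2*exp(-2*I*pi/3) - 3*exp(-I*pi/3)) + (1 + 4*exp(-2*I*pi/3) + 5*exp(2*I*pi/3)) + (2) + (1 + 5*exp(-2*I*pi/3) + 4*exp(2*I*pi/3)) + (-1 - 3*exp(I*pi/3) - 2*exp(2*I*pi/3) - exp(-2*I*pi/3) - 3*exp(-I*pi/3))] = 0/6 = 0
  <chi_rho, chi_4> = (1/6)[1*(10)*conj(1) + 1*(1 + 3*exp(-I*pi/3) + 2*exp(-2*I*pi/3) + exp(2*I*pi/3) + 3*exp(I*pi/3))*conj(exp(-2*I*pi/3)) + 1*(1 + 4*exp(-2*I*pi/3) + 5*exp(2*I*pi/3))*conj(exp(2*I*pi/3)) + 1*(-2)*conj(1) + 1*(1 + 5*exp(-2*I*pi/3) + 4*exp(2*I*pi/3))*conj(exp(-2*I*pi/3)) + 1*(1 + 3*exp(-I*pi/3) + exp(-2*I*pi/3) + 2*exp(2*I*pi/3) + 3*exp(I*pi/3))*conj(exp(2*I*pi/3))]
      = (1/6)[(10) + (-1 + exp(-2*I*pi/3) + exp(2*I*pi/3) + 3*exp(I*pi/3)) + (5 + exp(-2*I*pi/3) + 4*exp(2*I*pi/3)) + (-2) + (5 + 4*exp(-2*I*pi/3) + exp(2*I*pi/3)) + (-1 + 3*exp(-I*pi/3) + exp(-2*I*pi/3) + exp(2*I*pi/3))] = 12/6 = 2
  <chi_rho, chi_5> = (1/6)[1*(10)*conj(1) + 1*(1 + 3*exp(-I*pi/3) + 2*exp(-2*I*pi/3) + exp(2*I*pi/3) + 3*exp(I*pi/3))*conj(exp(-I*pi/3)) + 1*(1 + 4*exp(-2*I*pi/3) + 5*exp(2*I*pi/3))*conj(exp(-2*I*pi/3)) + 1*(-2)*conj(-1) + 1*(1 + 5*exp(-2*I*pi/3) + 4*exp(2*I*pi/3))*conj(exp(2*I*pi/3)) + 1*(1 + 3*exp(-I*pi/3) + exp(-2*I*pi/3) + 2*exp(2*I*pi/3) + 3*exp(I*pi/3))*conj(exp(I*pi/3))]
      = (1/6)[(10) + (2 + 2*exp(-I*pi/3) + exp(I*pi/3) + 3*exp(2*I*pi/3)) + (4 + 5*exp(-2*I*pi/3) + exp(2*I*pi/3)) + (2) + (4 + exp(-2*I*pi/3) + 5*exp(2*I*pi/3)) + (2 + 3*exp(-2*I*pi/3) + exp(-I*pi/3) + 2*exp(I*pi/3))] = 18/6 = 3
(Exp terms are combined using exp(i*s)*conj(exp(i*t)) = exp(i*(s-t)), and sums of them are collapsed using the identity that for every m > 1 the m distinct m-th roots of unity sum to 0, e.g. 1 + exp(2*I*pi/3) + exp(-2*I*pi/3) = 0.)
Dimension check: dim(rho) = sum (mult * dim) = 1*1 + 3*1 + 1*1 + 0*1 + 2*1 + 3*1 = 10 = chi_rho(e) = 10.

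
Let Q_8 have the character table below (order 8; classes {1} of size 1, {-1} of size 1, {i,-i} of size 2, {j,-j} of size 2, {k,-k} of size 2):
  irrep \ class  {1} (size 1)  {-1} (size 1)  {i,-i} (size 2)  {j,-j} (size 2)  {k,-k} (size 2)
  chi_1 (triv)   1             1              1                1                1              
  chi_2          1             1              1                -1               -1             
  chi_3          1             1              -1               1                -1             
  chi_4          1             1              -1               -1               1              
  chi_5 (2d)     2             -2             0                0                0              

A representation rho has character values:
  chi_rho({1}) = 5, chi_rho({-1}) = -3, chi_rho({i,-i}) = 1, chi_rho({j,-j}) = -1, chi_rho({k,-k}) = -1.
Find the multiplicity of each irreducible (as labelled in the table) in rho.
Multiplicities: chi_1: 0, chi_2: 1, chi_3: 0, chi_4: 0, chi_5: 2.

Details: Use <chi_rho, chi> = (1/|G|) sum_C |C| * chi_rho(C) * conj(chi(C)) with |G| = 8 for each irreducible chi in the table:
  <chi_rho, chi_1> = (1/8)[1*(5)*conj(1) + 1*(-3)*conj(1) + 2*(1)*conj(1) + 2*(-1)*conj(1) + 2*(-1)*conj(1)]
      = (1/8)[(5) + (-3) + (2) + (-2) + (-2)] = 0/8 = 0
  <chi_rho, chi_2> = (1/8)[1*(5)*conj(1) + 1*(-3)*conj(1) + 2*(1)*conj(1) + 2*(-1)*conj(-1) + 2*(-1)*conj(-1)]
      = (1/8)[(5) + (-3) + (2) + (2) + (2)] = 8/8 = 1
  <chi_rho, chi_3> = (1/8)[1*(5)*conj(1) + 1*(-3)*conj(1) + 2*(1)*conj(-1) + 2*(-1)*conj(1) + 2*(-1)*conj(-1)]
      = (1/8)[(5) + (-3) + (-2) + (-2) + (2)] = 0/8 = 0
  <chi_rho, chi_4> = (1/8)[1*(5)*conj(1) + 1*(-3)*conj(1) + 2*(1)*conj(-1) + 2*(-1)*conj(-1) + 2*(-1)*conj(1)]
      = (1/8)[(5) + (-3) + (-2) + (2) + (-2)] = 0/8 = 0
  <chi_rho, chi_5> = (1/8)[1*(5)*conj(2) + 1*(-3)*conj(-2) + 2*(1)*conj(0) + 2*(-1)*conj(0) + 2*(-1)*conj(0)]
      = (1/8)[(10) + (6) + (0) + (0) + (0)] = 16/8 = 2
Dimension check: dim(rho) = sum (mult * dim) = 0*1 + 1*1 + 0*1 + 0*1 + 2*2 = 5 = chi_rho(e) = 5.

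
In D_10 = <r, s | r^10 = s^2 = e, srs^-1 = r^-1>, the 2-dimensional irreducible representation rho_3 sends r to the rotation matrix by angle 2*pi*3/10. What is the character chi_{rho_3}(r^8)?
chi_{rho_3}(r^8) = 2*cos(2*pi*3*8/10) = -sqrt(5)/2 - 1/2

Details: rho_3(r^8) is rotation by angle 2*pi*3*8/10, whose trace is 2*cos(2*pi*3*8/10) = -sqrt(5)/2 - 1/2.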